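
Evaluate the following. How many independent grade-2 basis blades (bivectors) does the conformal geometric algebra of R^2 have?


The conformal model of R^2 uses Cl(3,1) with m = 2 + 2 = 4 generators.
Number of grade-2 blades = C(m, 2) = C(4, 2)
= 4*3/2 = 6


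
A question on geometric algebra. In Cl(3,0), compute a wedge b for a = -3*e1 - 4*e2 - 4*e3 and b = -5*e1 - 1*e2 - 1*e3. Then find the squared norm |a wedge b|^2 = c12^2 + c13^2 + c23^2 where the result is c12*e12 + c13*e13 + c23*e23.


a wedge b = (a1*b2 - a2*b1)*e12 + (a1*b3 - a3*b1)*e13 + (a2*b3 - a3*b2)*e23
e12 coeff: (-3)*(-1) - (-4)*(-5) = 3 - 20 = -17
e13 coeff: (-3)*(-1) - (-4)*(-5) = 3 - 20 = -17
e23 coeff: (-4)*(-1) - (-4)*(-1) = 4 - 4 = 0
|a wedge b|^2 = (-17)^2 + (-17)^2 + 0^2
= 289 + 289 + 0
= 578


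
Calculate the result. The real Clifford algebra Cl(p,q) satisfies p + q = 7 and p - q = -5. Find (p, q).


We need p + q = 7 and p - q = -5.
Adding: 2p = 7 + (-5) = 2, so p = 1.
Then q = 7 - 1 = 6.
(p, q) = (1, 6)


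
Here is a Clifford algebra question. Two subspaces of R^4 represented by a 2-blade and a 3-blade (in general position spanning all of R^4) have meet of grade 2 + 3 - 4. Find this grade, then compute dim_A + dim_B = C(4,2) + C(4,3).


Meet grade = grade(A) + grade(B) - n
= 2 + 3 - 4 = 1
C(4,2) = 6
C(4,3) = 4
dim_A + dim_B = 6 + 4 = 10


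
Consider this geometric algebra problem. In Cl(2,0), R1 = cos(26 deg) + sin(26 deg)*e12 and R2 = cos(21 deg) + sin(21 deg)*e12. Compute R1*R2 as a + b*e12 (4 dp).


Same-plane rotors commute and their half-angles add:
R1*R2 = cos(a1 + a2) + sin(a1 + a2)*e12.
a1 + a2 = 26 + 21 = 47 deg
cos(47 deg) = 0.6820
sin(47 deg) = 0.7314
R1*R2 = 0.6820 + 0.7314*e12


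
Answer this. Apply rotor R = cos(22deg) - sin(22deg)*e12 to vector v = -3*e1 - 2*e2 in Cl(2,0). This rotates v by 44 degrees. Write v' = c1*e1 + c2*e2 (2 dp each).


Rotor R = cos(22deg) - sin(22deg)*e12
Rotation angle theta = 2 * 22 = 44 degrees
v' = R*v*~R rotates v by theta.
cos(44deg) = 0.7193, sin(44deg) = 0.6947
v'_1 = -3*cos(44deg) - (-2)*sin(44deg)
= -3*0.7193 - (-2)*0.6947
= -0.77
v'_2 = -3*sin(44deg) + (-2)*cos(44deg)
= -3*0.6947 + (-2)*0.7193
= -3.52
v' = -0.77*e1 - 3.52*e2


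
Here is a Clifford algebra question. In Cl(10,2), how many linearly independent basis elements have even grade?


Even subalgebra dimension = 2^(n-1)
n = 10 + 2 = 12
2^(12 - 1) = 2^11 = 2048
Verification: sum of C(12,k) for even k = 1 + 66 + 495 + 924 + 495 + 66 + 1 = 2048
Result = 2048


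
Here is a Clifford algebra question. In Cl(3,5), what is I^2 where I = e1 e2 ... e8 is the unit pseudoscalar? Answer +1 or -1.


The pseudoscalar I = e1...e_n (product of all n generators) of Cl(p,q) satisfies I^2 = (-1)^(q + n(n-1)/2).
p = 3, q = 5, n = p + q = 8
n(n-1)/2 = 8 * 7 / 2 = 28
Exponent = q + n(n-1)/2 = 5 + 28 = 33
I^2 = (-1)^33 = -1


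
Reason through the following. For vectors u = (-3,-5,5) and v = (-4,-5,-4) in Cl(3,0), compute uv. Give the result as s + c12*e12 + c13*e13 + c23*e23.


In Cl(3,0): e_i^2 = 1, e_ie_j = -e_je_i for i != j.
Scalar part = u . v = (-3)*(-4) + (-5)*(-5) + 5*(-4)
= 12 + 25 + (-20) = 17
e12 coeff = (-3)*(-5) - (-5)*(-4) = 15 - 20 = -5
e13 coeff = (-3)*(-4) - 5*(-4) = 12 - (-20) = 32
e23 coeff = (-5)*(-4) - 5*(-5) = 20 - (-25) = 45
uv = 17 - 5*e12 + 32*e13 + 45*e23


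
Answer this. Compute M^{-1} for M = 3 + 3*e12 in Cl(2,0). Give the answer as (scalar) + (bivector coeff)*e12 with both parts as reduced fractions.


M = 3 + 3*e12, where e12^2 = -1.
Since M commutes with its reverse ~M = a - b*e12, M * ~M = a^2 - b^2*e12^2 = a^2 + b^2.
So M^{-1} = ~M / (a^2 + b^2) = (a - b*e12)/(a^2 + b^2).
a^2 + b^2 = 9 + 9 = 18
Scalar part = 3/18 = 1/6
Bivector coeff = -3/18 = -1/6
M^{-1} = 1/6 - 1/6*e12


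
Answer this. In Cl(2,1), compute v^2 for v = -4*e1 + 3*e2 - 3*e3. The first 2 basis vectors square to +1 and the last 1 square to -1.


v^2 = sum of c_i^2 * e_i^2
Positive signature terms (e_i^2 = +1): (-4)^2 + 3^2 = 25
Negative signature terms (e_j^2 = -1): (-3)^2 = 9
v^2 = 25 - 9 = 16


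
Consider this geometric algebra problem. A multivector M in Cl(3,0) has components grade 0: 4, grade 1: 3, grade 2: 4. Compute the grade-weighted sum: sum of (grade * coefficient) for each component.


Grade-weighted sum = sum of grade_k * coefficient_k
0*4 = 0
1*3 = 3
2*4 = 8
Total = 0 + 3 + 8 = 11


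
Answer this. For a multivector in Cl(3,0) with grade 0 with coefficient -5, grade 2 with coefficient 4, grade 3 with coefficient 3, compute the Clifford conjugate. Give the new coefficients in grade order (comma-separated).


Clifford conjugate sign for grade k: (-1)^(k(k+1)/2)
Grade 0: (-1)^(0*1/2) = (-1)^0 = 1, coeff -5 -> -5
Grade 2: (-1)^(2*3/2) = (-1)^3 = -1, coeff 4 -> -4
Grade 3: (-1)^(3*4/2) = (-1)^6 = 1, coeff 3 -> 3
Conjugated coefficients: -5, -4, 3


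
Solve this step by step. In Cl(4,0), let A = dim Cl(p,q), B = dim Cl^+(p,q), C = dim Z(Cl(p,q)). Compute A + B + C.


n = 4 + 0 = 4
Total dim = 2^4 = 16
Even subalgebra dim = 2^3 = 8
n is even, so center dim = 1
Sum = 16 + 8 + 1 = 25


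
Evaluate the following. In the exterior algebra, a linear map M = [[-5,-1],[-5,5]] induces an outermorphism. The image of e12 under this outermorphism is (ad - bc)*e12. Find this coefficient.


The outermorphism of a linear map f sends e1^e2 to f(e1)^f(e2).
f(e1) = -5*e1 - 5*e2
f(e2) = -1*e1 + 5*e2
f(e1) ^ f(e2) = (-5*e1 - 5*e2) ^ (-1*e1 + 5*e2)
= (-5)*5*e12 + (-5)*(-1)*e21
= (-25 - 5)*e12
= -30*e12
Coefficient = -30


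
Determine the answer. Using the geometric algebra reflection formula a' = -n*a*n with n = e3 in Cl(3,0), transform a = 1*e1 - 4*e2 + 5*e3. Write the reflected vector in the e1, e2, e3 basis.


Reflection formula: a' = -n*a*n, with n = e3 (unit vector, n^2 = 1).
For reflection through hyperplane perp to e3:
The component along e3 flips sign, others stay.
a = (1, -4, 5)
a' = (1, -4, -5)
a' = 1*e1 - 4*e2 - 5*e3


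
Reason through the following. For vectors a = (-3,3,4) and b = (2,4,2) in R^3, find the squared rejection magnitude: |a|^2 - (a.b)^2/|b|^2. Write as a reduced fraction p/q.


|a|^2 = (-3)^2 + 3^2 + 4^2 = 34
|b|^2 = 2^2 + 4^2 + 2^2 = 24
a . b = (-3)*2 + 3*4 + 4*2 = 14
(a.b)^2 = 14^2 = 196
|rej|^2 = 34 - 196/24
= (816 - 196)/24
= 620/24
In lowest terms: 155/6


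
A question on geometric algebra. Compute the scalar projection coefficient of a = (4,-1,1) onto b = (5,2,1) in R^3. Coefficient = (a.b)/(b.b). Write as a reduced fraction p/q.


Projection coefficient = (a . b) / (b . b)
a . b = 4*5 + (-1)*2 + 1*1
= 20 + (-2) + 1 = 19
b . b = 5^2 + 2^2 + 1^2
= 25 + 4 + 1 = 30
Coefficient = 19/30
In lowest terms: 19/30


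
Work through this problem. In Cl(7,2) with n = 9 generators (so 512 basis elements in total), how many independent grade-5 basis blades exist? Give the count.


Number of grade-k basis blades in Cl(p,q) with n = p + q is C(n, k).
n = 7 + 2 = 9
C(9, 5) = 9! / (5! * 4!)
= 362880 / (120 * 24)
= 126


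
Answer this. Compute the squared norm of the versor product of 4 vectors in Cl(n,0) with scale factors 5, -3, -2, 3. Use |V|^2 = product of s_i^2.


Each vector v_i has |v_i|^2 = s_i^2
Squared scales: 5^2 = 25, (-3)^2 = 9, (-2)^2 = 4, 3^2 = 9
|V|^2 = 25 * 9 * 4 * 9
= 8100


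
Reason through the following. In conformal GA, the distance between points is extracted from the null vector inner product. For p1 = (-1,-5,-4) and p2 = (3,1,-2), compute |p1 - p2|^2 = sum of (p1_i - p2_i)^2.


p1 - p2 = (-4, -6, -2)
|p1 - p2|^2 = (-4)^2 + (-6)^2 + (-2)^2
= 16 + 36 + 4
= 56


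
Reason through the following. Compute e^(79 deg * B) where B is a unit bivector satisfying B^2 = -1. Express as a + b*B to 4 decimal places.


For a unit bivector B with B^2 = -1, the exponential series gives
e^(theta*B) = cos(theta) + sin(theta)*B (the GA analogue of Euler's formula).
theta = 79 degrees = 1.37881 rad
cos(79 deg) = 0.1908
sin(79 deg) = 0.9816
exp(theta*B) = 0.1908 + 0.9816*B


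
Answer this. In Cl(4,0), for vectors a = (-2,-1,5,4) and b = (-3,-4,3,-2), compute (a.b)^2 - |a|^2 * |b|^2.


a . b = (-2)*(-3) + (-1)*(-4) + 5*3 + 4*(-2)
= 6 + 4 + 15 + (-8) = 17
|a|^2 = (-2)^2 + (-1)^2 + 5^2 + 4^2 = 46
|b|^2 = (-3)^2 + (-4)^2 + 3^2 + (-2)^2 = 38
(a.b)^2 = 17^2 = 289
|a|^2 * |b|^2 = 46 * 38 = 1748
Result = 289 - 1748 = -1459


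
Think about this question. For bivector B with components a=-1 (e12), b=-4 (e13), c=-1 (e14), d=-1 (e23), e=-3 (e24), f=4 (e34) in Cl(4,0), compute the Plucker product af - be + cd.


Plucker relation: af - be + cd
a*f = (-1)*4 = -4
b*e = (-4)*(-3) = 12
c*d = (-1)*(-1) = 1
af - be + cd = -4 - 12 + 1
= -15


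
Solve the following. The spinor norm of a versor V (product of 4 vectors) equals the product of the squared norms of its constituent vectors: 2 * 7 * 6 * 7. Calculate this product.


Spinor norm N(V) = |v1|^2 * |v2|^2 * ... * |v4|^2
= 2 * 7 * 6 * 7
Running product: 2, 14, 84, 588
N(V) = 588


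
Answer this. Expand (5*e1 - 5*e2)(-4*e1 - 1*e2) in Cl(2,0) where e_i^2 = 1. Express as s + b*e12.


Expand: (5*e1 - 5*e2)(-4*e1 - 1*e2)
= 5*(-4)*e1e1 + 5*(-1)*e1e2 + (-5)*(-4)*e2e1 + (-5)*(-1)*e2e2
Using e1^2 = e2^2 = 1, e2e1 = -e1e2:
Scalar part s = 5*(-4) + (-5)*(-1) = -20 + 5 = -15
Bivector part b = 5*(-1) - (-5)*(-4) = -5 - 20 = -25
uv = -15 - 25*e12


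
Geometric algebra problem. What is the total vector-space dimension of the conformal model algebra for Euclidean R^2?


The conformal model of R^2 uses Cl(3,1): the 2 Euclidean generators plus two extra orthogonal generators e+ (e+^2 = +1) and e- (e-^2 = -1), from which the null vectors e0, einf are built.
Number of generators m = 2 + 2 = 4.
dim Cl(p,q) = 2^m = 2^4 = 16


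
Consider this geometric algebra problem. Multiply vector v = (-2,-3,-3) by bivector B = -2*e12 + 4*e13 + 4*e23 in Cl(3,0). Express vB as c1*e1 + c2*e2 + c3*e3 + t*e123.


vB has grade-1 (vector) and grade-3 (trivector) parts: vB = (v _| B) + (v ^ B).
Vector part <vB>_1:
  e1: -v2*b12 - v3*b13 = -(-3)*(-2) - (-3)*(4) = 6
  e2: v1*b12 - v3*b23 = (-2)*(-2) - (-3)*(4) = 16
  e3: v1*b13 + v2*b23 = (-2)*(4) + (-3)*(4) = -20
Trivector part <vB>_3:
  e123: v1*b23 - v2*b13 + v3*b12 = (-2)*(4) - (-3)*(4) + (-3)*(-2) = 10
vB = 6*e1 + 16*e2 - 20*e3 + 10*e123


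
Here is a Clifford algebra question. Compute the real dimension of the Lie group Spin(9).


Spin(n) double-covers SO(n); both have Lie algebra so(n) of dimension n(n-1)/2.
n = 9
n(n-1) = 9 * 8 = 72
dim Spin(9) = 72/2 = 36


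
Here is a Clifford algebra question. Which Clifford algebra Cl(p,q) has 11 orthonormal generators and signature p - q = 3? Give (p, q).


We need p + q = 11 and p - q = 3.
Adding: 2p = 11 + 3 = 14, so p = 7.
Then q = 11 - 7 = 4.
(p, q) = (7, 4)


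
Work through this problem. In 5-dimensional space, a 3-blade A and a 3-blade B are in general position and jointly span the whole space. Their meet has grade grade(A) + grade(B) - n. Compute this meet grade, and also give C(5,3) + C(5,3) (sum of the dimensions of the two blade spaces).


Meet grade = grade(A) + grade(B) - n
= 3 + 3 - 5 = 1
C(5,3) = 10
C(5,3) = 10
dim_A + dim_B = 10 + 10 = 20


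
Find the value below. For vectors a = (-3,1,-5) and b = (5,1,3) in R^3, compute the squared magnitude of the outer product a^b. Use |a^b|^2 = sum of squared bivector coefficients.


a wedge b = (a1*b2 - a2*b1)*e12 + (a1*b3 - a3*b1)*e13 + (a2*b3 - a3*b2)*e23
e12 coeff: (-3)*1 - 1*5 = -3 - 5 = -8
e13 coeff: (-3)*3 - (-5)*5 = -9 - (-25) = 16
e23 coeff: 1*3 - (-5)*1 = 3 - (-5) = 8
|a wedge b|^2 = (-8)^2 + 16^2 + 8^2
= 64 + 256 + 64
= 384


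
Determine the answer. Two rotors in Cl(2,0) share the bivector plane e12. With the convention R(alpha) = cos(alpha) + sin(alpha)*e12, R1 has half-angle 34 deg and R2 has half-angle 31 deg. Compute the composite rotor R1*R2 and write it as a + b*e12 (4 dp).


Same-plane rotors commute and their half-angles add:
R1*R2 = cos(a1 + a2) + sin(a1 + a2)*e12.
a1 + a2 = 34 + 31 = 65 deg
cos(65 deg) = 0.4226
sin(65 deg) = 0.9063
R1*R2 = 0.4226 + 0.9063*e12


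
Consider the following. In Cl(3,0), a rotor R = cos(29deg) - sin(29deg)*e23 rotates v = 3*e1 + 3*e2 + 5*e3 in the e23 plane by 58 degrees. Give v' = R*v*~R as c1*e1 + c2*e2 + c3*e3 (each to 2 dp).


Rotor R = cos(29deg) - sin(29deg)*e23
Rotation angle theta = 2 * 29 = 58 degrees in the e23 plane (e2 -> e3).
The component perpendicular to the plane (e1) is invariant: v'_1 = v1 = 3.00
cos(58deg) = 0.5299, sin(58deg) = 0.8480
v'_2 = v2*cos(theta) - v3*sin(theta) = 3*0.5299 - 5*0.8480 = -2.65
v'_3 = v2*sin(theta) + v3*cos(theta) = 3*0.8480 + 5*0.5299 = 5.19
v' = 3.00*e1 - 2.65*e2 + 5.19*e3


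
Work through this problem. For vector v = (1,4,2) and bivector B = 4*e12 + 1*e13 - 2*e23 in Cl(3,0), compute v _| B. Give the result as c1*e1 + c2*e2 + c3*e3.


Left contraction v _| B = <vB>_1 (grade-1 part of the geometric product vB).
Using e1_|e12 = e2, e2_|e12 = -e1, e1_|e13 = e3, e3_|e13 = -e1, e2_|e23 = e3, e3_|e23 = -e2:
e1 coeff: -v2*b12 - v3*b13 = -(4)*(4) - (2)*(1) = -18
e2 coeff: v1*b12 - v3*b23 = (1)*(4) - (2)*(-2) = 8
e3 coeff: v1*b13 + v2*b23 = (1)*(1) + (4)*(-2) = -7
v _| B = -18*e1 + 8*e2 - 7*e3


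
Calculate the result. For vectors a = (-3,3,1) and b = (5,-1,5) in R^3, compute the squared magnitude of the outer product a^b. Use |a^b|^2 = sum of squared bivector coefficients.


a wedge b = (a1*b2 - a2*b1)*e12 + (a1*b3 - a3*b1)*e13 + (a2*b3 - a3*b2)*e23
e12 coeff: (-3)*(-1) - 3*5 = 3 - 15 = -12
e13 coeff: (-3)*5 - 1*5 = -15 - 5 = -20
e23 coeff: 3*5 - 1*(-1) = 15 - (-1) = 16
|a wedge b|^2 = (-12)^2 + (-20)^2 + 16^2
= 144 + 400 + 256
= 800


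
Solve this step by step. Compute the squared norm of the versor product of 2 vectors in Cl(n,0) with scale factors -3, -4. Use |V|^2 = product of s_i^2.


Each vector v_i has |v_i|^2 = s_i^2
Squared scales: (-3)^2 = 9, (-4)^2 = 16
|V|^2 = 9 * 16
= 144


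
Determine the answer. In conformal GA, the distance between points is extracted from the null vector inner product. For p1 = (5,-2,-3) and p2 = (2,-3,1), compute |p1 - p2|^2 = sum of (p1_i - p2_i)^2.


p1 - p2 = (3, 1, -4)
|p1 - p2|^2 = 3^2 + 1^2 + (-4)^2
= 9 + 1 + 16
= 26


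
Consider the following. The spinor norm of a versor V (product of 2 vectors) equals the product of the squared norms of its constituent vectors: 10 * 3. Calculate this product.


Spinor norm N(V) = |v1|^2 * |v2|^2 * ... * |v2|^2
= 10 * 3
Running product: 10, 30
N(V) = 30


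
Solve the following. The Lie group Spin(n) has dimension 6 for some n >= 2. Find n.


dim Spin(n) = dim so(n) = n(n-1)/2.
Solve n(n-1)/2 = 6, i.e. n^2 - n - 12 = 0.
Discriminant = 1 + 8*6 = 49
n = (1 + sqrt(49))/2 = (1 + 7)/2 = 4


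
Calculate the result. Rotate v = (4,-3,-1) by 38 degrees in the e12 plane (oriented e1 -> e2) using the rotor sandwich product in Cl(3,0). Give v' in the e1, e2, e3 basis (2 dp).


Rotor R = cos(19deg) - sin(19deg)*e12
Rotation angle theta = 2 * 19 = 38 degrees in the e12 plane (e1 -> e2).
The component perpendicular to the plane (e3) is invariant: v'_3 = v3 = -1.00
cos(38deg) = 0.7880, sin(38deg) = 0.6157
v'_1 = v1*cos(theta) - v2*sin(theta) = 4*0.7880 - (-3)*0.6157 = 5.00
v'_2 = v1*sin(theta) + v2*cos(theta) = 4*0.6157 + (-3)*0.7880 = 0.10
v' = 5.00*e1 + 0.10*e2 - 1.00*e3


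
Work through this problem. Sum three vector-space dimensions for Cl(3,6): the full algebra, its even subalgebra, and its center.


n = 3 + 6 = 9
Total dim = 2^9 = 512
Even subalgebra dim = 2^8 = 256
n is odd, so center dim = 2
Sum = 512 + 256 + 2 = 770


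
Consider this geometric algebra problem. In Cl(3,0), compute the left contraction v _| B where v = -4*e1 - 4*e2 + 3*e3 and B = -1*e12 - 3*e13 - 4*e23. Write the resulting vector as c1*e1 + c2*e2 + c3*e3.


Left contraction v _| B = <vB>_1 (grade-1 part of the geometric product vB).
Using e1_|e12 = e2, e2_|e12 = -e1, e1_|e13 = e3, e3_|e13 = -e1, e2_|e23 = e3, e3_|e23 = -e2:
e1 coeff: -v2*b12 - v3*b13 = -(-4)*(-1) - (3)*(-3) = 5
e2 coeff: v1*b12 - v3*b23 = (-4)*(-1) - (3)*(-4) = 16
e3 coeff: v1*b13 + v2*b23 = (-4)*(-3) + (-4)*(-4) = 28
v _| B = 5*e1 + 16*e2 + 28*e3


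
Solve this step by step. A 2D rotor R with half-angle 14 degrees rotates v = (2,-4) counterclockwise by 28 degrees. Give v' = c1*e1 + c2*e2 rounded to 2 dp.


Rotor R = cos(14deg) - sin(14deg)*e12
Rotation angle theta = 2 * 14 = 28 degrees
v' = R*v*~R rotates v by theta.
cos(28deg) = 0.8829, sin(28deg) = 0.4695
v'_1 = 2*cos(28deg) - (-4)*sin(28deg)
= 2*0.8829 - (-4)*0.4695
= 3.64
v'_2 = 2*sin(28deg) + (-4)*cos(28deg)
= 2*0.4695 + (-4)*0.8829
= -2.59
v' = 3.64*e1 - 2.59*e2


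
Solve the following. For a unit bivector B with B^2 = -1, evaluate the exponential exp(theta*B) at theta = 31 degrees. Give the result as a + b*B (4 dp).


For a unit bivector B with B^2 = -1, the exponential series gives
e^(theta*B) = cos(theta) + sin(theta)*B (the GA analogue of Euler's formula).
theta = 31 degrees = 0.541052 rad
cos(31 deg) = 0.8572
sin(31 deg) = 0.5150
exp(theta*B) = 0.8572 + 0.5150*B


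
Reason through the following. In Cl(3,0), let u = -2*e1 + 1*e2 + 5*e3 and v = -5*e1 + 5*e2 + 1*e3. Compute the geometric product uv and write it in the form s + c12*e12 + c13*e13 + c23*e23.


In Cl(3,0): e_i^2 = 1, e_ie_j = -e_je_i for i != j.
Scalar part = u . v = (-2)*(-5) + 1*5 + 5*1
= 10 + 5 + 5 = 20
e12 coeff = (-2)*5 - 1*(-5) = -10 - (-5) = -5
e13 coeff = (-2)*1 - 5*(-5) = -2 - (-25) = 23
e23 coeff = 1*1 - 5*5 = 1 - 25 = -24
uv = 20 - 5*e12 + 23*e13 - 24*e23


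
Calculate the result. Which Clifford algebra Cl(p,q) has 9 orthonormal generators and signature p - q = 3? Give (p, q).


We need p + q = 9 and p - q = 3.
Adding: 2p = 9 + 3 = 12, so p = 6.
Then q = 9 - 6 = 3.
(p, q) = (6, 3)


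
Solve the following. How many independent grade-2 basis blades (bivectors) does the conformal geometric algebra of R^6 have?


The conformal model of R^6 uses Cl(7,1) with m = 6 + 2 = 8 generators.
Number of grade-2 blades = C(m, 2) = C(8, 2)
= 8*7/2 = 28


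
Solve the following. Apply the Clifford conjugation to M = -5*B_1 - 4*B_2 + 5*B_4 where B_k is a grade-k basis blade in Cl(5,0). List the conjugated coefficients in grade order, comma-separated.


Clifford conjugate sign for grade k: (-1)^(k(k+1)/2)
Grade 1: (-1)^(1*2/2) = (-1)^1 = -1, coeff -5 -> 5
Grade 2: (-1)^(2*3/2) = (-1)^3 = -1, coeff -4 -> 4
Grade 4: (-1)^(4*5/2) = (-1)^10 = 1, coeff 5 -> 5
Conjugated coefficients: 5, 4, 5


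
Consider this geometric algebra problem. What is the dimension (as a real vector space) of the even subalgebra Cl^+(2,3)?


Even subalgebra dimension = 2^(n-1)
n = 2 + 3 = 5
2^(5 - 1) = 2^4 = 16
Verification: sum of C(5,k) for even k = 1 + 10 + 5 = 16
Result = 16


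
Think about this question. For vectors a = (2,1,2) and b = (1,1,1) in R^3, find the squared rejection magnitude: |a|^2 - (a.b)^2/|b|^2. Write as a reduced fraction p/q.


|a|^2 = 2^2 + 1^2 + 2^2 = 9
|b|^2 = 1^2 + 1^2 + 1^2 = 3
a . b = 2*1 + 1*1 + 2*1 = 5
(a.b)^2 = 5^2 = 25
|rej|^2 = 9 - 25/3
= (27 - 25)/3
= 2/3
In lowest terms: 2/3


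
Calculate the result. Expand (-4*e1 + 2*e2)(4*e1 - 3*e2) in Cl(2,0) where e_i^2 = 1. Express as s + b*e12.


Expand: (-4*e1 + 2*e2)(4*e1 - 3*e2)
= (-4)*4*e1e1 + (-4)*(-3)*e1e2 + 2*4*e2e1 + 2*(-3)*e2e2
Using e1^2 = e2^2 = 1, e2e1 = -e1e2:
Scalar part s = (-4)*4 + 2*(-3) = -16 + (-6) = -22
Bivector part b = (-4)*(-3) - 2*4 = 12 - 8 = 4
uv = -22 + 4*e12


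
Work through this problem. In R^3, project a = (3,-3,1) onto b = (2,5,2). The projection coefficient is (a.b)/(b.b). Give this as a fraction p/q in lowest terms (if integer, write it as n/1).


Projection coefficient = (a . b) / (b . b)
a . b = 3*2 + (-3)*5 + 1*2
= 6 + (-15) + 2 = -7
b . b = 2^2 + 5^2 + 2^2
= 4 + 25 + 4 = 33
Coefficient = -7/33
In lowest terms: -7/33


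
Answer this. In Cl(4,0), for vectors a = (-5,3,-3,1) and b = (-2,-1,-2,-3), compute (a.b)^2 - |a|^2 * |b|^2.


a . b = (-5)*(-2) + 3*(-1) + (-3)*(-2) + 1*(-3)
= 10 + (-3) + 6 + (-3) = 10
|a|^2 = (-5)^2 + 3^2 + (-3)^2 + 1^2 = 44
|b|^2 = (-2)^2 + (-1)^2 + (-2)^2 + (-3)^2 = 18
(a.b)^2 = 10^2 = 100
|a|^2 * |b|^2 = 44 * 18 = 792
Result = 100 - 792 = -692


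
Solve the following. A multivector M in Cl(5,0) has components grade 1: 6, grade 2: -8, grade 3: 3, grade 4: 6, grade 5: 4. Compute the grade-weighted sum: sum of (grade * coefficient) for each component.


Grade-weighted sum = sum of grade_k * coefficient_k
1*6 = 6
2*(-8) = -16
3*3 = 9
4*6 = 24
5*4 = 20
Total = 6 + (-16) + 9 + 24 + 20 = 43


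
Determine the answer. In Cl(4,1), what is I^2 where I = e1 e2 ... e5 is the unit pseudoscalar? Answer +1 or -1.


The pseudoscalar I = e1...e_n (product of all n generators) of Cl(p,q) satisfies I^2 = (-1)^(q + n(n-1)/2).
p = 4, q = 1, n = p + q = 5
n(n-1)/2 = 5 * 4 / 2 = 10
Exponent = q + n(n-1)/2 = 1 + 10 = 11
I^2 = (-1)^11 = -1


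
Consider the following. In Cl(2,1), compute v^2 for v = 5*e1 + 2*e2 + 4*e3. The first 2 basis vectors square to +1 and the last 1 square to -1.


v^2 = sum of c_i^2 * e_i^2
Positive signature terms (e_i^2 = +1): 5^2 + 2^2 = 29
Negative signature terms (e_j^2 = -1): 4^2 = 16
v^2 = 29 - 16 = 13


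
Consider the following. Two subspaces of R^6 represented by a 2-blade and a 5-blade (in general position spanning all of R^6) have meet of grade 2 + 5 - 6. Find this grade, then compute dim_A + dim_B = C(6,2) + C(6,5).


Meet grade = grade(A) + grade(B) - n
= 2 + 5 - 6 = 1
C(6,2) = 15
C(6,5) = 6
dim_A + dim_B = 15 + 6 = 21


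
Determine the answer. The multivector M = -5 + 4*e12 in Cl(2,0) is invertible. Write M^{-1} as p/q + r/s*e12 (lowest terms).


M = -5 + 4*e12, where e12^2 = -1.
Since M commutes with its reverse ~M = a - b*e12, M * ~M = a^2 - b^2*e12^2 = a^2 + b^2.
So M^{-1} = ~M / (a^2 + b^2) = (a - b*e12)/(a^2 + b^2).
a^2 + b^2 = 25 + 16 = 41
Scalar part = -5/41 = -5/41
Bivector coeff = -4/41 = -4/41
M^{-1} = -5/41 - 4/41*e12


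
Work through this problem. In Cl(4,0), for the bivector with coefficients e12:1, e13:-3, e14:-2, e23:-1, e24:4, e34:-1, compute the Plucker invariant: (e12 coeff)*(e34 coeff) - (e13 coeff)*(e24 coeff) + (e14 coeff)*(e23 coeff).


Plucker relation: af - be + cd
a*f = 1*(-1) = -1
b*e = (-3)*4 = -12
c*d = (-2)*(-1) = 2
af - be + cd = -1 - (-12) + 2
= 13


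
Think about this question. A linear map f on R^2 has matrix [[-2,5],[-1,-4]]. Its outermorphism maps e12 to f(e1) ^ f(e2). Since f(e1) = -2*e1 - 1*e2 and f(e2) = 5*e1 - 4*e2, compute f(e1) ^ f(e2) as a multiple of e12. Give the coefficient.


The outermorphism of a linear map f sends e1^e2 to f(e1)^f(e2).
f(e1) = -2*e1 - 1*e2
f(e2) = 5*e1 - 4*e2
f(e1) ^ f(e2) = (-2*e1 - 1*e2) ^ (5*e1 - 4*e2)
= (-2)*(-4)*e12 + (-1)*5*e21
= (8 - (-5))*e12
= 13*e12
Coefficient = 13


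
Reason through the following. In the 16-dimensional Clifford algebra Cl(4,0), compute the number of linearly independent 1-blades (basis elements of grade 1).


Number of grade-k basis blades in Cl(p,q) with n = p + q is C(n, k).
n = 4 + 0 = 4
C(4, 1) = 4! / (1! * 3!)
= 24 / (1 * 6)
= 4


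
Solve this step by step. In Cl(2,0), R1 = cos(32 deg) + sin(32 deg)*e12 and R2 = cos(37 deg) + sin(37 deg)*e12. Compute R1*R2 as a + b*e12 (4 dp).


Same-plane rotors commute and their half-angles add:
R1*R2 = cos(a1 + a2) + sin(a1 + a2)*e12.
a1 + a2 = 32 + 37 = 69 deg
cos(69 deg) = 0.3584
sin(69 deg) = 0.9336
R1*R2 = 0.3584 + 0.9336*e12


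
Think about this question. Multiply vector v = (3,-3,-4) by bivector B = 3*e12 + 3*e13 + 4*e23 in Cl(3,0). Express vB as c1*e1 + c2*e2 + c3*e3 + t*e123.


vB has grade-1 (vector) and grade-3 (trivector) parts: vB = (v _| B) + (v ^ B).
Vector part <vB>_1:
  e1: -v2*b12 - v3*b13 = -(-3)*(3) - (-4)*(3) = 21
  e2: v1*b12 - v3*b23 = (3)*(3) - (-4)*(4) = 25
  e3: v1*b13 + v2*b23 = (3)*(3) + (-3)*(4) = -3
Trivector part <vB>_3:
  e123: v1*b23 - v2*b13 + v3*b12 = (3)*(4) - (-3)*(3) + (-4)*(3) = 9
vB = 21*e1 + 25*e2 - 3*e3 + 9*e123


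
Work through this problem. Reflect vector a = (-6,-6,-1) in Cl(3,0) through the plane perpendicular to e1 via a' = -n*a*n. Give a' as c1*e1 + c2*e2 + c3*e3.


Reflection formula: a' = -n*a*n, with n = e1 (unit vector, n^2 = 1).
For reflection through hyperplane perp to e1:
The component along e1 flips sign, others stay.
a = (-6, -6, -1)
a' = (6, -6, -1)
a' = 6*e1 - 6*e2 - 1*e3


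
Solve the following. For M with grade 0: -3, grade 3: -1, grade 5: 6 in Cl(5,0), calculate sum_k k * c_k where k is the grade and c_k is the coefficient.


Grade-weighted sum = sum of grade_k * coefficient_k
0*(-3) = 0
3*(-1) = -3
5*6 = 30
Total = 0 + (-3) + 30 = 27


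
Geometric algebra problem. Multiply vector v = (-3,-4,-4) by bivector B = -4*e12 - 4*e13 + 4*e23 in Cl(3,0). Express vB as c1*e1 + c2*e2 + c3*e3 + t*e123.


vB has grade-1 (vector) and grade-3 (trivector) parts: vB = (v _| B) + (v ^ B).
Vector part <vB>_1:
  e1: -v2*b12 - v3*b13 = -(-4)*(-4) - (-4)*(-4) = -32
  e2: v1*b12 - v3*b23 = (-3)*(-4) - (-4)*(4) = 28
  e3: v1*b13 + v2*b23 = (-3)*(-4) + (-4)*(4) = -4
Trivector part <vB>_3:
  e123: v1*b23 - v2*b13 + v3*b12 = (-3)*(4) - (-4)*(-4) + (-4)*(-4) = -12
vB = -32*e1 + 28*e2 - 4*e3 - 12*e123


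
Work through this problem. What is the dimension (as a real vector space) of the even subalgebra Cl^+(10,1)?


Even subalgebra dimension = 2^(n-1)
n = 10 + 1 = 11
2^(11 - 1) = 2^10 = 1024
Verification: sum of C(11,k) for even k = 1 + 55 + 330 + 462 + 165 + 11 = 1024
Result = 1024


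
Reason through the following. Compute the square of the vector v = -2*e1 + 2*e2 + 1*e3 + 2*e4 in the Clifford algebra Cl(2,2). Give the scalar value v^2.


v^2 = sum of c_i^2 * e_i^2
Positive signature terms (e_i^2 = +1): (-2)^2 + 2^2 = 8
Negative signature terms (e_j^2 = -1): 1^2 + 2^2 = 5
v^2 = 8 - 5 = 3


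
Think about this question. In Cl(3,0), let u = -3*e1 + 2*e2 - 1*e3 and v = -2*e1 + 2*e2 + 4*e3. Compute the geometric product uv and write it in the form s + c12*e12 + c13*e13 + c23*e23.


In Cl(3,0): e_i^2 = 1, e_ie_j = -e_je_i for i != j.
Scalar part = u . v = (-3)*(-2) + 2*2 + (-1)*4
= 6 + 4 + (-4) = 6
e12 coeff = (-3)*2 - 2*(-2) = -6 - (-4) = -2
e13 coeff = (-3)*4 - (-1)*(-2) = -12 - 2 = -14
e23 coeff = 2*4 - (-1)*2 = 8 - (-2) = 10
uv = 6 - 2*e12 - 14*e13 + 10*e23


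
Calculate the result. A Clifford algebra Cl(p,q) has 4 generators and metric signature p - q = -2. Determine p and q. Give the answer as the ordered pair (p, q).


We need p + q = 4 and p - q = -2.
Adding: 2p = 4 + (-2) = 2, so p = 1.
Then q = 4 - 1 = 3.
(p, q) = (1, 3)


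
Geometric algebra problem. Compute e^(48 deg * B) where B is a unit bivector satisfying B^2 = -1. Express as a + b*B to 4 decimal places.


For a unit bivector B with B^2 = -1, the exponential series gives
e^(theta*B) = cos(theta) + sin(theta)*B (the GA analogue of Euler's formula).
theta = 48 degrees = 0.837758 rad
cos(48 deg) = 0.6691
sin(48 deg) = 0.7431
exp(theta*B) = 0.6691 + 0.7431*B


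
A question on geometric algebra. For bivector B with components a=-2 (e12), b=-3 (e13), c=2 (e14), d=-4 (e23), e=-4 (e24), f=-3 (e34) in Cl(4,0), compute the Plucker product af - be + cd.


Plucker relation: af - be + cd
a*f = (-2)*(-3) = 6
b*e = (-3)*(-4) = 12
c*d = 2*(-4) = -8
af - be + cd = 6 - 12 + (-8)
= -14


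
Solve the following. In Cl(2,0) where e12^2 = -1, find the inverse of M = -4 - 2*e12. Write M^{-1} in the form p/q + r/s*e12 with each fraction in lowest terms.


M = -4 - 2*e12, where e12^2 = -1.
Since M commutes with its reverse ~M = a - b*e12, M * ~M = a^2 - b^2*e12^2 = a^2 + b^2.
So M^{-1} = ~M / (a^2 + b^2) = (a - b*e12)/(a^2 + b^2).
a^2 + b^2 = 16 + 4 = 20
Scalar part = -4/20 = -1/5
Bivector coeff = 2/20 = 1/10
M^{-1} = -1/5 + 1/10*e12


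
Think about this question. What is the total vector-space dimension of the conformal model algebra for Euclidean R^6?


The conformal model of R^6 uses Cl(7,1): the 6 Euclidean generators plus two extra orthogonal generators e+ (e+^2 = +1) and e- (e-^2 = -1), from which the null vectors e0, einf are built.
Number of generators m = 6 + 2 = 8.
dim Cl(p,q) = 2^m = 2^8 = 256


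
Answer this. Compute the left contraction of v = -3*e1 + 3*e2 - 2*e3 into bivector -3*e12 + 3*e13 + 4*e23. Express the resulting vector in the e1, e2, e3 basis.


Left contraction v _| B = <vB>_1 (grade-1 part of the geometric product vB).
Using e1_|e12 = e2, e2_|e12 = -e1, e1_|e13 = e3, e3_|e13 = -e1, e2_|e23 = e3, e3_|e23 = -e2:
e1 coeff: -v2*b12 - v3*b13 = -(3)*(-3) - (-2)*(3) = 15
e2 coeff: v1*b12 - v3*b23 = (-3)*(-3) - (-2)*(4) = 17
e3 coeff: v1*b13 + v2*b23 = (-3)*(3) + (3)*(4) = 3
v _| B = 15*e1 + 17*e2 + 3*e3


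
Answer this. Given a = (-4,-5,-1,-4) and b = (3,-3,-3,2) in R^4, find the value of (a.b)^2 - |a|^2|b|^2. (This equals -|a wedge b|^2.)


a . b = (-4)*3 + (-5)*(-3) + (-1)*(-3) + (-4)*2
= -12 + 15 + 3 + (-8) = -2
|a|^2 = (-4)^2 + (-5)^2 + (-1)^2 + (-4)^2 = 58
|b|^2 = 3^2 + (-3)^2 + (-3)^2 + 2^2 = 31
(a.b)^2 = (-2)^2 = 4
|a|^2 * |b|^2 = 58 * 31 = 1798
Result = 4 - 1798 = -1794


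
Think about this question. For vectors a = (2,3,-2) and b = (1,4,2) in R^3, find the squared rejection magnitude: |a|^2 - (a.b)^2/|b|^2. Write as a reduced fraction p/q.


|a|^2 = 2^2 + 3^2 + (-2)^2 = 17
|b|^2 = 1^2 + 4^2 + 2^2 = 21
a . b = 2*1 + 3*4 + (-2)*2 = 10
(a.b)^2 = 10^2 = 100
|rej|^2 = 17 - 100/21
= (357 - 100)/21
= 257/21
In lowest terms: 257/21


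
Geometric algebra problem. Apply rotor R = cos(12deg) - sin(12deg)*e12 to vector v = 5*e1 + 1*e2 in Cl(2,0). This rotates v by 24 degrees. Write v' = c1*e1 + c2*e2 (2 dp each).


Rotor R = cos(12deg) - sin(12deg)*e12
Rotation angle theta = 2 * 12 = 24 degrees
v' = R*v*~R rotates v by theta.
cos(24deg) = 0.9135, sin(24deg) = 0.4067
v'_1 = 5*cos(24deg) - 1*sin(24deg)
= 5*0.9135 - 1*0.4067
= 4.16
v'_2 = 5*sin(24deg) + 1*cos(24deg)
= 5*0.4067 + 1*0.9135
= 2.95
v' = 4.16*e1 + 2.95*e2


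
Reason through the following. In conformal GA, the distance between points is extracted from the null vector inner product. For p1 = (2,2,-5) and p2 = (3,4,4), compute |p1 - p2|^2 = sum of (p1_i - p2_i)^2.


p1 - p2 = (-1, -2, -9)
|p1 - p2|^2 = (-1)^2 + (-2)^2 + (-9)^2
= 1 + 4 + 81
= 86


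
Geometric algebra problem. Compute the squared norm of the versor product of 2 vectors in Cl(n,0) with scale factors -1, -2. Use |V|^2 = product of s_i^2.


Each vector v_i has |v_i|^2 = s_i^2
Squared scales: (-1)^2 = 1, (-2)^2 = 4
|V|^2 = 1 * 4
= 4


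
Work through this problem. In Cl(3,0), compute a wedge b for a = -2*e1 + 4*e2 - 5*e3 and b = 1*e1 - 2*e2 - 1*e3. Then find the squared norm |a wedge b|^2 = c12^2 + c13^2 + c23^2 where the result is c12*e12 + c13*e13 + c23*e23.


a wedge b = (a1*b2 - a2*b1)*e12 + (a1*b3 - a3*b1)*e13 + (a2*b3 - a3*b2)*e23
e12 coeff: (-2)*(-2) - 4*1 = 4 - 4 = 0
e13 coeff: (-2)*(-1) - (-5)*1 = 2 - (-5) = 7
e23 coeff: 4*(-1) - (-5)*(-2) = -4 - 10 = -14
|a wedge b|^2 = 0^2 + 7^2 + (-14)^2
= 0 + 49 + 196
= 245


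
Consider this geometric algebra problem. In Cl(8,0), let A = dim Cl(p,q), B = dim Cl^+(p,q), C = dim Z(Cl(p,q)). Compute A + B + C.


n = 8 + 0 = 8
Total dim = 2^8 = 256
Even subalgebra dim = 2^7 = 128
n is even, so center dim = 1
Sum = 256 + 128 + 1 = 385


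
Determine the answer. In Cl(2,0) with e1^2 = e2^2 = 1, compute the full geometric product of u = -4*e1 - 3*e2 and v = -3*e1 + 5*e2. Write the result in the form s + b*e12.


Expand: (-4*e1 - 3*e2)(-3*e1 + 5*e2)
= (-4)*(-3)*e1e1 + (-4)*5*e1e2 + (-3)*(-3)*e2e1 + (-3)*5*e2e2
Using e1^2 = e2^2 = 1, e2e1 = -e1e2:
Scalar part s = (-4)*(-3) + (-3)*5 = 12 + (-15) = -3
Bivector part b = (-4)*5 - (-3)*(-3) = -20 - 9 = -29
uv = -3 - 29*e12


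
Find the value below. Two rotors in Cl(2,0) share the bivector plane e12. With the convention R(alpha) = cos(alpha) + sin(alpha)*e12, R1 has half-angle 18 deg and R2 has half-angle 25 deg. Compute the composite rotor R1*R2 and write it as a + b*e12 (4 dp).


Same-plane rotors commute and their half-angles add:
R1*R2 = cos(a1 + a2) + sin(a1 + a2)*e12.
a1 + a2 = 18 + 25 = 43 deg
cos(43 deg) = 0.7314
sin(43 deg) = 0.6820
R1*R2 = 0.7314 + 0.6820*e12


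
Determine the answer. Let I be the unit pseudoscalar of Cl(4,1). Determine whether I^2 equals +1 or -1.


The pseudoscalar I = e1...e_n (product of all n generators) of Cl(p,q) satisfies I^2 = (-1)^(q + n(n-1)/2).
p = 4, q = 1, n = p + q = 5
n(n-1)/2 = 5 * 4 / 2 = 10
Exponent = q + n(n-1)/2 = 1 + 10 = 11
I^2 = (-1)^11 = -1


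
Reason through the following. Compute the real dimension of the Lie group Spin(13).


Spin(n) double-covers SO(n); both have Lie algebra so(n) of dimension n(n-1)/2.
n = 13
n(n-1) = 13 * 12 = 156
dim Spin(13) = 156/2 = 78


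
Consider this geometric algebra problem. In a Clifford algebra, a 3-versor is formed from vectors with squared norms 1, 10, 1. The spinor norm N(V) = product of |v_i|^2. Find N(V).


Spinor norm N(V) = |v1|^2 * |v2|^2 * ... * |v3|^2
= 1 * 10 * 1
Running product: 1, 10, 10
N(V) = 10


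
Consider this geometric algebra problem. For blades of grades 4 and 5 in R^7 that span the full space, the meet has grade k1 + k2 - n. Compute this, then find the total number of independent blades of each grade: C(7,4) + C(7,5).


Meet grade = grade(A) + grade(B) - n
= 4 + 5 - 7 = 2
C(7,4) = 35
C(7,5) = 21
dim_A + dim_B = 35 + 21 = 56


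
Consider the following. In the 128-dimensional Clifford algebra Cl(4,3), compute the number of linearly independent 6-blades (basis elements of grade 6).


Number of grade-k basis blades in Cl(p,q) with n = p + q is C(n, k).
n = 4 + 3 = 7
C(7, 6) = 7! / (6! * 1!)
= 5040 / (720 * 1)
= 7


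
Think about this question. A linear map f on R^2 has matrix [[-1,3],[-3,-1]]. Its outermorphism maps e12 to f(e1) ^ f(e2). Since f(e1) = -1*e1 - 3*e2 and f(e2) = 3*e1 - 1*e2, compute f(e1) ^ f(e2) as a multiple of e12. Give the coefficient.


The outermorphism of a linear map f sends e1^e2 to f(e1)^f(e2).
f(e1) = -1*e1 - 3*e2
f(e2) = 3*e1 - 1*e2
f(e1) ^ f(e2) = (-1*e1 - 3*e2) ^ (3*e1 - 1*e2)
= (-1)*(-1)*e12 + (-3)*3*e21
= (1 - (-9))*e12
= 10*e12
Coefficient = 10


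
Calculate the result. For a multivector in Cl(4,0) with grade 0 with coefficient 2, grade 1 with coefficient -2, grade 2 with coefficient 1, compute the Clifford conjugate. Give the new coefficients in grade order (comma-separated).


Clifford conjugate sign for grade k: (-1)^(k(k+1)/2)
Grade 0: (-1)^(0*1/2) = (-1)^0 = 1, coeff 2 -> 2
Grade 1: (-1)^(1*2/2) = (-1)^1 = -1, coeff -2 -> 2
Grade 2: (-1)^(2*3/2) = (-1)^3 = -1, coeff 1 -> -1
Conjugated coefficients: 2, 2, -1


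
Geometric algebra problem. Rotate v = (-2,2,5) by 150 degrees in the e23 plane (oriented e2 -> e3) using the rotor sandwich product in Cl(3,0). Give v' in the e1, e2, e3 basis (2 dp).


Rotor R = cos(75deg) - sin(75deg)*e23
Rotation angle theta = 2 * 75 = 150 degrees in the e23 plane (e2 -> e3).
The component perpendicular to the plane (e1) is invariant: v'_1 = v1 = -2.00
cos(150deg) = -0.8660, sin(150deg) = 0.5000
v'_2 = v2*cos(theta) - v3*sin(theta) = 2*(-0.8660) - 5*0.5000 = -4.23
v'_3 = v2*sin(theta) + v3*cos(theta) = 2*0.5000 + 5*(-0.8660) = -3.33
v' = -2.00*e1 - 4.23*e2 - 3.33*e3


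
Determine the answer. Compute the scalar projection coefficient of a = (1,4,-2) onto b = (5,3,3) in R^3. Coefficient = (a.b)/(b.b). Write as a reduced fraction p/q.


Projection coefficient = (a . b) / (b . b)
a . b = 1*5 + 4*3 + (-2)*3
= 5 + 12 + (-6) = 11
b . b = 5^2 + 3^2 + 3^2
= 25 + 9 + 9 = 43
Coefficient = 11/43
In lowest terms: 11/43


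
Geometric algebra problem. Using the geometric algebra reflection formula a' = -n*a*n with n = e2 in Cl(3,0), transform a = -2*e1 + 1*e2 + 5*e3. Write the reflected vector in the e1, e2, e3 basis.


Reflection formula: a' = -n*a*n, with n = e2 (unit vector, n^2 = 1).
For reflection through hyperplane perp to e2:
The component along e2 flips sign, others stay.
a = (-2, 1, 5)
a' = (-2, -1, 5)
a' = -2*e1 - 1*e2 + 5*e3


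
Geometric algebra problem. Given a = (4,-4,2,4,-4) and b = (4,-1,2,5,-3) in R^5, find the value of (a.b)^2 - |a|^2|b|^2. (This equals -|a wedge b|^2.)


a . b = 4*4 + (-4)*(-1) + 2*2 + 4*5 + (-4)*(-3)
= 16 + 4 + 4 + 20 + 12 = 56
|a|^2 = 4^2 + (-4)^2 + 2^2 + 4^2 + (-4)^2 = 68
|b|^2 = 4^2 + (-1)^2 + 2^2 + 5^2 + (-3)^2 = 55
(a.b)^2 = 56^2 = 3136
|a|^2 * |b|^2 = 68 * 55 = 3740
Result = 3136 - 3740 = -604


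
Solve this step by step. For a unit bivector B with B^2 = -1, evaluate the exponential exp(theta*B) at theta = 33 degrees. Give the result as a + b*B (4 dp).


For a unit bivector B with B^2 = -1, the exponential series gives
e^(theta*B) = cos(theta) + sin(theta)*B (the GA analogue of Euler's formula).
theta = 33 degrees = 0.575959 rad
cos(33 deg) = 0.8387
sin(33 deg) = 0.5446
exp(theta*B) = 0.8387 + 0.5446*B


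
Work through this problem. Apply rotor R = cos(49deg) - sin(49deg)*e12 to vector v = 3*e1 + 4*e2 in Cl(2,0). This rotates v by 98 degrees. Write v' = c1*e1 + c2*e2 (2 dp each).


Rotor R = cos(49deg) - sin(49deg)*e12
Rotation angle theta = 2 * 49 = 98 degrees
v' = R*v*~R rotates v by theta.
cos(98deg) = -0.1392, sin(98deg) = 0.9903
v'_1 = 3*cos(98deg) - 4*sin(98deg)
= 3*(-0.1392) - 4*0.9903
= -4.38
v'_2 = 3*sin(98deg) + 4*cos(98deg)
= 3*0.9903 + 4*(-0.1392)
= 2.41
v' = -4.38*e1 + 2.41*e2


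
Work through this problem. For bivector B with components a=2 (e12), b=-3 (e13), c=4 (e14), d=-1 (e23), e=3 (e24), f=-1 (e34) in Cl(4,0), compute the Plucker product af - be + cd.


Plucker relation: af - be + cd
a*f = 2*(-1) = -2
b*e = (-3)*3 = -9
c*d = 4*(-1) = -4
af - be + cd = -2 - (-9) + (-4)
= 3


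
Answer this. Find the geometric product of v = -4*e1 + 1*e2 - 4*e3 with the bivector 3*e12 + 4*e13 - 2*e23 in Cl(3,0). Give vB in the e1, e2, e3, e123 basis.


vB has grade-1 (vector) and grade-3 (trivector) parts: vB = (v _| B) + (v ^ B).
Vector part <vB>_1:
  e1: -v2*b12 - v3*b13 = -(1)*(3) - (-4)*(4) = 13
  e2: v1*b12 - v3*b23 = (-4)*(3) - (-4)*(-2) = -20
  e3: v1*b13 + v2*b23 = (-4)*(4) + (1)*(-2) = -18
Trivector part <vB>_3:
  e123: v1*b23 - v2*b13 + v3*b12 = (-4)*(-2) - (1)*(4) + (-4)*(3) = -8
vB = 13*e1 - 20*e2 - 18*e3 - 8*e123


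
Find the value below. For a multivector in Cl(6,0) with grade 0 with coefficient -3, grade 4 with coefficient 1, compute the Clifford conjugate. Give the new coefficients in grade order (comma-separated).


Clifford conjugate sign for grade k: (-1)^(k(k+1)/2)
Grade 0: (-1)^(0*1/2) = (-1)^0 = 1, coeff -3 -> -3
Grade 4: (-1)^(4*5/2) = (-1)^10 = 1, coeff 1 -> 1
Conjugated coefficients: -3, 1


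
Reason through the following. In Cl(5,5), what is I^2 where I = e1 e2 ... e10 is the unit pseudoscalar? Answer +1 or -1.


The pseudoscalar I = e1...e_n (product of all n generators) of Cl(p,q) satisfies I^2 = (-1)^(q + n(n-1)/2).
p = 5, q = 5, n = p + q = 10
n(n-1)/2 = 10 * 9 / 2 = 45
Exponent = q + n(n-1)/2 = 5 + 45 = 50
I^2 = (-1)^50 = +1


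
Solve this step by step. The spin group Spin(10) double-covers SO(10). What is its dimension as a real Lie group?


Spin(n) double-covers SO(n); both have Lie algebra so(n) of dimension n(n-1)/2.
n = 10
n(n-1) = 10 * 9 = 90
dim Spin(10) = 90/2 = 45


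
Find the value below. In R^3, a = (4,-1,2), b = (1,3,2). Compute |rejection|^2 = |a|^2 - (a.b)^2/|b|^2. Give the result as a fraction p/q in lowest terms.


|a|^2 = 4^2 + (-1)^2 + 2^2 = 21
|b|^2 = 1^2 + 3^2 + 2^2 = 14
a . b = 4*1 + (-1)*3 + 2*2 = 5
(a.b)^2 = 5^2 = 25
|rej|^2 = 21 - 25/14
= (294 - 25)/14
= 269/14
In lowest terms: 269/14


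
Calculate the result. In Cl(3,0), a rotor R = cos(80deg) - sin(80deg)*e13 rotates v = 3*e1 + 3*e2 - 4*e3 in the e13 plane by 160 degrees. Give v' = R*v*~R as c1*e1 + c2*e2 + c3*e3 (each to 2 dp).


Rotor R = cos(80deg) - sin(80deg)*e13
Rotation angle theta = 2 * 80 = 160 degrees in the e13 plane (e1 -> e3).
The component perpendicular to the plane (e2) is invariant: v'_2 = v2 = 3.00
cos(160deg) = -0.9397, sin(160deg) = 0.3420
v'_1 = v1*cos(theta) - v3*sin(theta) = 3*(-0.9397) - (-4)*0.3420 = -1.45
v'_3 = v1*sin(theta) + v3*cos(theta) = 3*0.3420 + (-4)*(-0.9397) = 4.78
v' = -1.45*e1 + 3.00*e2 + 4.78*e3
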